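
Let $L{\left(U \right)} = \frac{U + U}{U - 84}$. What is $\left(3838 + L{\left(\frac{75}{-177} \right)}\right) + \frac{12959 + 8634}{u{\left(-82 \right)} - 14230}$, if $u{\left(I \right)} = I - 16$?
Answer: $\frac{273802655251}{71367768} \approx 3836.5$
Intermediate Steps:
$u{\left(I \right)} = -16 + I$ ($u{\left(I \right)} = I - 16 = -16 + I$)
$L{\left(U \right)} = \frac{2 U}{-84 + U}$
$\left(3838 + L{\left(\frac{75}{-177} \right)}\right) + \frac{12959 + 8634}{u{\left(-82 \right)} - 14230} = \left(3838 + \frac{2 \frac{75}{-177}}{-84 + \frac{75}{-177}}\right) + \frac{12959 + 8634}{\left(-16 - 82\right) - 14230} = \left(3838 + \frac{2 \cdot 75 \left(- \frac{1}{177}\right)}{-84 + 75 \left(- \frac{1}{177}\right)}\right) + \frac{21593}{-98 - 14230} = \left(3838 + 2 \left(- \frac{25}{59}\right) \frac{1}{-84 - \frac{25}{59}}\right) + \frac{21593}{-14328} = \left(3838 + 2 \left(- \frac{25}{59}\right) \frac{1}{- \frac{4981}{59}}\right) + 21593 \left(- \frac{1}{14328}\right) = \left(3838 + 2 \left(- \frac{25}{59}\right) \left(- \frac{59}{4981}\right)\right) - \frac{21593}{14328} = \left(3838 + \frac{50}{4981}\right) - \frac{21593}{14328} = \frac{19117128}{4981} - \frac{21593}{14328} = \frac{273802655251}{71367768}$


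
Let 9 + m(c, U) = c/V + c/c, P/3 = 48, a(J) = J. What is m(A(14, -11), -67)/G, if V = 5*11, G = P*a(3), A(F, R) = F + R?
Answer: -437/23760 ≈ -0.018392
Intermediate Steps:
P = 144 (P = 3*48 = 144)
G = 432 (G = 144*3 = 432)
V = 55
m(c, U) = -8 + c/55 (m(c, U) = -9 + (c/55 + c/c) = -9 + (c*(1/55) + 1) = -9 + (c/55 + 1) = -9 + (1 + c/55) = -8 + c/55)
m(A(14, -11), -67)/G = (-8 + (14 - 11)/55)/432 = (-8 + (1/55)*3)*(1/432) = (-8 + 3/55)*(1/432) = -437/55*1/432 = -437/23760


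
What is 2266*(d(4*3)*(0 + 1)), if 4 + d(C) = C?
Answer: 18128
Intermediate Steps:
d(C) = -4 + C
2266*(d(4*3)*(0 + 1)) = 2266*((-4 + 4*3)*(0 + 1)) = 2266*((-4 + 12)*1) = 2266*(8*1) = 2266*8 = 18128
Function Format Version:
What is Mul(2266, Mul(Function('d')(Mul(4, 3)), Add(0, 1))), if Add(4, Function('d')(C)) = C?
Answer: 18128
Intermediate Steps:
Function('d')(C) = Add(-4, C)
Mul(2266, Mul(Function('d')(Mul(4, 3)), Add(0, 1))) = Mul(2266, Mul(Add(-4, Mul(4, 3)), Add(0, 1))) = Mul(2266, Mul(Add(-4, 12), 1)) = Mul(2266, Mul(8, 1)) = Mul(2266, 8) = 18128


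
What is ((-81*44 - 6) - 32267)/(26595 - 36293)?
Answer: 35837/9698 ≈ 3.6953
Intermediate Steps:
((-81*44 - 6) - 32267)/(26595 - 36293) = ((-3564 - 6) - 32267)/(-9698) = (-3570 - 32267)*(-1/9698) = -35837*(-1/9698) = 35837/9698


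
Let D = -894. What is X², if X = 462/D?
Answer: 5929/22201 ≈ 0.26706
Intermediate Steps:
X = -77/149 (X = 462/(-894) = 462*(-1/894) = -77/149 ≈ -0.51678)
X² = (-77/149)² = 5929/22201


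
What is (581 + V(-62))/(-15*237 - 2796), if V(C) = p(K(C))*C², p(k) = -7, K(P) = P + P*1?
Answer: 26327/6351 ≈ 4.1453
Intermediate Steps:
K(P) = 2*P (K(P) = P + P = 2*P)
V(C) = -7*C²
(581 + V(-62))/(-15*237 - 2796) = (581 - 7*(-62)²)/(-15*237 - 2796) = (581 - 7*3844)/(-3555 - 2796) = (581 - 26908)/(-6351) = -26327*(-1/6351) = 26327/6351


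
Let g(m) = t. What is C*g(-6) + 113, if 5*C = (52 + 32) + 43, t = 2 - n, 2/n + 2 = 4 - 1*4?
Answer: 946/5 ≈ 189.20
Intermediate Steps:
n = -1 (n = 2/(-2 + (4 - 1*4)) = 2/(-2 + (4 - 4)) = 2/(-2 + 0) = 2/(-2) = 2*(-½) = -1)
t = 3 (t = 2 - 1*(-1) = 2 + 1 = 3)
C = 127/5 (C = ((52 + 32) + 43)/5 = (84 + 43)/5 = (⅕)*127 = 127/5 ≈ 25.400)
g(m) = 3
C*g(-6) + 113 = (127/5)*3 + 113 = 381/5 + 113 = 946/5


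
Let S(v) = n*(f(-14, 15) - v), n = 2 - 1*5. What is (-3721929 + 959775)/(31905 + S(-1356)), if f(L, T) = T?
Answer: -153453/1544 ≈ -99.387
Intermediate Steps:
n = -3 (n = 2 - 5 = -3)
S(v) = -45 + 3*v (S(v) = -3*(15 - v) = -45 + 3*v)
(-3721929 + 959775)/(31905 + S(-1356)) = (-3721929 + 959775)/(31905 + (-45 + 3*(-1356))) = -2762154/(31905 + (-45 - 4068)) = -2762154/(31905 - 4113) = -2762154/27792 = -2762154*1/27792 = -153453/1544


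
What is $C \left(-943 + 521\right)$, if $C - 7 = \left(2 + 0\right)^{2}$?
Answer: $-4642$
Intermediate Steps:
$C = 11$ ($C = 7 + \left(2 + 0\right)^{2} = 7 + 2^{2} = 7 + 4 = 11$)
$C \left(-943 + 521\right) = 11 \left(-943 + 521\right) = 11 \left(-422\right) = -4642$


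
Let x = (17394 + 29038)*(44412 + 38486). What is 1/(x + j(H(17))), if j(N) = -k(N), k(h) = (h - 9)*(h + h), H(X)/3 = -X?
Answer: 1/3849113816 ≈ 2.5980e-10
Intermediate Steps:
H(X) = -3*X (H(X) = 3*(-X) = -3*X)
k(h) = 2*h*(-9 + h) (k(h) = (-9 + h)*(2*h) = 2*h*(-9 + h))
x = 3849119936 (x = 46432*82898 = 3849119936)
j(N) = -2*N*(-9 + N)
1/(x + j(H(17))) = 1/(3849119936 + 2*(-3*17)*(9 - (-3)*17)) = 1/(3849119936 + 2*(-51)*(9 - 1*(-51))) = 1/(3849119936 + 2*(-51)*(9 + 51)) = 1/(3849119936 + 2*(-51)*60) = 1/(3849119936 - 6120) = 1/3849113816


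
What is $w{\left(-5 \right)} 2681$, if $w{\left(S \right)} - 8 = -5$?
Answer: $8043$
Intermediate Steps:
$w{\left(S \right)} = 3$ ($w{\left(S \right)} = 8 - 5 = 3$)
$w{\left(-5 \right)} 2681 = 3 \cdot 2681 = 8043$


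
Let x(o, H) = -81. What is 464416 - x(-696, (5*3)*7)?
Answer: 464497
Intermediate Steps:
464416 - x(-696, (5*3)*7) = 464416 - 1*(-81) = 464416 + 81 = 464497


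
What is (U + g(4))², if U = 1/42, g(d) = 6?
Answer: 64009/1764 ≈ 36.286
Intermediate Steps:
U = 1/42 ≈ 0.023810
(U + g(4))² = (1/42 + 6)² = (253/42)² = 64009/1764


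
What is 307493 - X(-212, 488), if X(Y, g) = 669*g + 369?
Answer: -19348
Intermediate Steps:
X(Y, g) = 369 + 669*g
307493 - X(-212, 488) = 307493 - (369 + 669*488) = 307493 - (369 + 326472) = 307493 - 1*326841 = 307493 - 326841 = -19348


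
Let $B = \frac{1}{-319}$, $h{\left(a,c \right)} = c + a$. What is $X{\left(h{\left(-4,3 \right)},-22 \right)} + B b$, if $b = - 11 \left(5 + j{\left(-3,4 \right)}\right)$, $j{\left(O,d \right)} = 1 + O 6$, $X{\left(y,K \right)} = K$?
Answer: $- \frac{650}{29} \approx -22.414$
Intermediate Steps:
$h{\left(a,c \right)} = a + c$
$j{\left(O,d \right)} = 1 + 6 O$
$b = 132$ ($b = - 11 \left(5 + \left(1 + 6 \left(-3\right)\right)\right) = - 11 \left(5 + \left(1 - 18\right)\right) = - 11 \left(5 - 17\right) = \left(-11\right) \left(-12\right) = 132$)
$B = - \frac{1}{319} \approx -0.0031348$
$X{\left(h{\left(-4,3 \right)},-22 \right)} + B b = -22 - \frac{12}{29} = - \frac{650}{29}$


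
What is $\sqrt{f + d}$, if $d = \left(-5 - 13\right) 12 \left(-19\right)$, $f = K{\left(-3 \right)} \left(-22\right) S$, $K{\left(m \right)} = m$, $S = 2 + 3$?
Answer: $\sqrt{4434} \approx 66.588$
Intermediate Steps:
$S = 5$
$f = 330$ ($f = \left(-3\right) \left(-22\right) 5 = 66 \cdot 5 = 330$)
$d = 4104$ ($d = \left(-5 - 13\right) 12 \left(-19\right) = \left(-18\right) 12 \left(-19\right) = \left(-216\right) \left(-19\right) = 4104$)
$\sqrt{f + d} = \sqrt{330 + 4104} = \sqrt{4434}$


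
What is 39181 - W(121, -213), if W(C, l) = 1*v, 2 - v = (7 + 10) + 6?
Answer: 39202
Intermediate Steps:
v = -21 (v = 2 - ((7 + 10) + 6) = 2 - (17 + 6) = 2 - 1*23 = 2 - 23 = -21)
W(C, l) = -21 (W(C, l) = 1*(-21) = -21)
39181 - W(121, -213) = 39181 - 1*(-21) = 39181 + 21 = 39202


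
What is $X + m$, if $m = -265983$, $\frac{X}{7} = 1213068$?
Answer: $8225493$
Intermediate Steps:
$X = 8491476$ ($X = 7 \cdot 1213068 = 8491476$)
$X + m = 8491476 - 265983 = 8225493$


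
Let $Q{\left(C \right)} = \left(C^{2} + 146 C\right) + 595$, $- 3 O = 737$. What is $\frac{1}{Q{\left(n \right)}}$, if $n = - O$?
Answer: $\frac{9}{871330} \approx 1.0329 \cdot 10^{-5}$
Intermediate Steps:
$O = - \frac{737}{3}$ ($O = \left(- \frac{1}{3}\right) 737 = - \frac{737}{3} \approx -245.67$)
$n = \frac{737}{3}$ ($n = \left(-1\right) \left(- \frac{737}{3}\right) = \frac{737}{3} \approx 245.67$)
$Q{\left(C \right)} = 595 + C^{2} + 146 C$
$\frac{1}{Q{\left(n \right)}} = \frac{1}{595 + \left(\frac{737}{3}\right)^{2} + 146 \cdot \frac{737}{3}} = \frac{1}{595 + \frac{543169}{9} + \frac{107602}{3}} = \frac{1}{\frac{871330}{9}} = \frac{9}{871330}$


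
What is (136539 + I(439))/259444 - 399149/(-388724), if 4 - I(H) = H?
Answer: 39115926113/25213027364 ≈ 1.5514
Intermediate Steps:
I(H) = 4 - H
(136539 + I(439))/259444 - 399149/(-388724) = (136539 + (4 - 1*439))/259444 - 399149/(-388724) = (136539 + (4 - 439))*(1/259444) - 399149*(-1/388724) = (136539 - 435)*(1/259444) + 399149/388724 = 136104*(1/259444) + 399149/388724 = 34026/64861 + 399149/388724 = 39115926113/25213027364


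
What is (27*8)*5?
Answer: 1080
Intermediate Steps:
(27*8)*5 = 216*5 = 1080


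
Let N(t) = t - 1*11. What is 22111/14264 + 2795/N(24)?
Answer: 3088871/14264 ≈ 216.55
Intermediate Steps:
N(t) = -11 + t (N(t) = t - 11 = -11 + t)
22111/14264 + 2795/N(24) = 22111/14264 + 2795/(-11 + 24) = 22111*(1/14264) + 2795/13 = 22111/14264 + 2795*(1/13) = 22111/14264 + 215 = 3088871/14264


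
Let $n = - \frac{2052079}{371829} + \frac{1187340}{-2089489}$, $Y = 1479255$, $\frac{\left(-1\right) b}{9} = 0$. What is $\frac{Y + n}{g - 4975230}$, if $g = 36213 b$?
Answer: $- \frac{574638355944464332}{1932709203134856315} \approx -0.29732$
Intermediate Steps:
$b = 0$ ($b = \left(-9\right) 0 = 0$)
$g = 0$ ($g = 36213 \cdot 0 = 0$)
$n = - \frac{4729283942491}{776932605381}$ ($n = \left(-2052079\right) \frac{1}{371829} + 1187340 \left(- \frac{1}{2089489}\right) = - \frac{2052079}{371829} - \frac{1187340}{2089489} = - \frac{4729283942491}{776932605381} \approx -6.0871$)
$\frac{Y + n}{g - 4975230} = \frac{1479255 - \frac{4729283942491}{776932605381}}{0 - 4975230} = \frac{1149276711888928664}{776932605381 \left(-4975230\right)} = \frac{1149276711888928664}{776932605381} \left(- \frac{1}{4975230}\right) = - \frac{574638355944464332}{1932709203134856315}$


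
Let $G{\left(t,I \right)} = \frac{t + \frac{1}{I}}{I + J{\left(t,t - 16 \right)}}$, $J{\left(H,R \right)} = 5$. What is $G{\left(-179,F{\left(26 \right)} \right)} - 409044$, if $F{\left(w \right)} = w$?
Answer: $- \frac{329694117}{806} \approx -4.0905 \cdot 10^{5}$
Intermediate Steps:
$G{\left(t,I \right)} = \frac{t + \frac{1}{I}}{5 + I}$ ($G{\left(t,I \right)} = \frac{t + \frac{1}{I}}{I + 5} = \frac{t + \frac{1}{I}}{5 + I}$)
$G{\left(-179,F{\left(26 \right)} \right)} - 409044 = \frac{1 + 26 \left(-179\right)}{26 \left(5 + 26\right)} - 409044 = \frac{1 - 4654}{26 \cdot 31} - 409044 = \frac{1}{26} \cdot \frac{1}{31} \left(-4653\right) - 409044 = - \frac{4653}{806} - 409044 = - \frac{329694117}{806}$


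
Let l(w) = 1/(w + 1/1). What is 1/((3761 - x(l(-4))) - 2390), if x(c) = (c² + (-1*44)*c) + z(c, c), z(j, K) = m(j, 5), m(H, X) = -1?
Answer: 9/12215 ≈ 0.00073680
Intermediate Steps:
z(j, K) = -1
l(w) = 1/(1 + w) (l(w) = 1/(w + 1) = 1/(1 + w))
x(c) = -1 + c² - 44*c (x(c) = (c² + (-1*44)*c) - 1 = (c² - 44*c) - 1 = -1 + c² - 44*c)
1/((3761 - x(l(-4))) - 2390) = 1/((3761 - (-1 + (1/(1 - 4))² - 44/(1 - 4))) - 2390) = 1/((3761 - (-1 + (1/(-3))² - 44/(-3))) - 2390) = 1/((3761 - (-1 + (-⅓)² - 44*(-⅓))) - 2390) = 1/((3761 - (-1 + ⅑ + 44/3)) - 2390) = 1/((3761 - 1*124/9) - 2390) = 1/((3761 - 124/9) - 2390) = 1/(33725/9 - 2390) = 1/(12215/9) = 9/12215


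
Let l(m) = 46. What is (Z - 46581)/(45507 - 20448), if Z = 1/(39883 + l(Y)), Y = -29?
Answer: -1859932748/1000580811 ≈ -1.8589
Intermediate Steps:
Z = 1/39929 (Z = 1/(39883 + 46) = 1/39929 ≈ 2.5044e-5)
(Z - 46581)/(45507 - 20448) = (1/39929 - 46581)/(45507 - 20448) = -1859932748/39929/25059 = -1859932748/39929*1/25059 = -1859932748/1000580811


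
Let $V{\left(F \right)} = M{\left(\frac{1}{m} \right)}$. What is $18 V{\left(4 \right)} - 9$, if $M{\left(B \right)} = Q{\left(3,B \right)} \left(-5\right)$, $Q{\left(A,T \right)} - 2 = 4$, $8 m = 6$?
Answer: $-549$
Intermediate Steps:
$m = \frac{3}{4}$ ($m = \frac{1}{8} \cdot 6 = \frac{3}{4} \approx 0.75$)
$Q{\left(A,T \right)} = 6$ ($Q{\left(A,T \right)} = 2 + 4 = 6$)
$M{\left(B \right)} = -30$ ($M{\left(B \right)} = 6 \left(-5\right) = -30$)
$V{\left(F \right)} = -30$
$18 V{\left(4 \right)} - 9 = 18 \left(-30\right) - 9 = -540 - 9 = -549$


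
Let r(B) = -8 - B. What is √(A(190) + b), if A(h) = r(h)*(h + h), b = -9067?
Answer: I*√84307 ≈ 290.36*I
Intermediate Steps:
A(h) = 2*h*(-8 - h) (A(h) = (-8 - h)*(h + h) = (-8 - h)*(2*h) = 2*h*(-8 - h))
√(A(190) + b) = √(-2*190*(8 + 190) - 9067) = √(-2*190*198 - 9067) = √(-75240 - 9067) = √(-84307) = I*√84307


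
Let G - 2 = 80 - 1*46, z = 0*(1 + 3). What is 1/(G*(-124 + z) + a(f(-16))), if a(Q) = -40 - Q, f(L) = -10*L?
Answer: -1/4664 ≈ -0.00021441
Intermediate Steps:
z = 0 (z = 0*4 = 0)
G = 36 (G = 2 + (80 - 1*46) = 2 + (80 - 46) = 2 + 34 = 36)
1/(G*(-124 + z) + a(f(-16))) = 1/(36*(-124 + 0) + (-40 - (-10)*(-16))) = 1/(36*(-124) + (-40 - 1*160)) = 1/(-4464 + (-40 - 160)) = 1/(-4464 - 200) = 1/(-4664) = -1/4664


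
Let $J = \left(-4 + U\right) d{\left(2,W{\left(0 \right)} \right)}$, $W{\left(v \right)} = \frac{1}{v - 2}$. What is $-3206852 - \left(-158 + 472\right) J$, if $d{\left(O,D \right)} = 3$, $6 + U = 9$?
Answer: $-3205910$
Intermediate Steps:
$W{\left(v \right)} = \frac{1}{-2 + v}$
$U = 3$ ($U = -6 + 9 = 3$)
$J = -3$ ($J = \left(-4 + 3\right) 3 = \left(-1\right) 3 = -3$)
$-3206852 - \left(-158 + 472\right) J = -3206852 - \left(-158 + 472\right) \left(-3\right) = -3206852 - 314 \left(-3\right) = -3206852 - -942 = -3206852 + 942 = -3205910$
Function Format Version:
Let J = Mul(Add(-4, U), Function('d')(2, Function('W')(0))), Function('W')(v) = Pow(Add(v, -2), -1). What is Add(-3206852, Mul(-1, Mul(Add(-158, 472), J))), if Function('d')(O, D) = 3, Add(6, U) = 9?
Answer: -3205910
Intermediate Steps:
Function('W')(v) = Pow(Add(-2, v), -1)
U = 3 (U = Add(-6, 9) = 3)
J = -3 (J = Mul(Add(-4, 3), 3) = Mul(-1, 3) = -3)
Add(-3206852, Mul(-1, Mul(Add(-158, 472), J))) = Add(-3206852, Mul(-1, Mul(Add(-158, 472), -3))) = Add(-3206852, Mul(-1, Mul(314, -3))) = Add(-3206852, Mul(-1, -942)) = Add(-3206852, 942) = -3205910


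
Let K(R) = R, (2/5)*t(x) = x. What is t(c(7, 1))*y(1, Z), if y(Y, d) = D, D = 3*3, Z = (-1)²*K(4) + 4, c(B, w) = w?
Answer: 45/2 ≈ 22.500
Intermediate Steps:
t(x) = 5*x/2
Z = 8 (Z = (-1)²*4 + 4 = 1*4 + 4 = 4 + 4 = 8)
D = 9
y(Y, d) = 9
t(c(7, 1))*y(1, Z) = ((5/2)*1)*9 = (5/2)*9 = 45/2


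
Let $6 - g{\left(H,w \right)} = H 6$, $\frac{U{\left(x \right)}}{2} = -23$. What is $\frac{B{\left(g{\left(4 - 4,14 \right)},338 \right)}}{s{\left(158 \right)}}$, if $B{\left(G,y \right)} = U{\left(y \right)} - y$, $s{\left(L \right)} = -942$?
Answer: $\frac{64}{157} \approx 0.40764$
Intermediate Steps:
$U{\left(x \right)} = -46$ ($U{\left(x \right)} = 2 \left(-23\right) = -46$)
$g{\left(H,w \right)} = 6 - 6 H$ ($g{\left(H,w \right)} = 6 - H 6 = 6 - 6 H$)
$B{\left(G,y \right)} = -46 - y$
$\frac{B{\left(g{\left(4 - 4,14 \right)},338 \right)}}{s{\left(158 \right)}} = \frac{-46 - 338}{-942} = \left(-46 - 338\right) \left(- \frac{1}{942}\right) = \left(-384\right) \left(- \frac{1}{942}\right) = \frac{64}{157}$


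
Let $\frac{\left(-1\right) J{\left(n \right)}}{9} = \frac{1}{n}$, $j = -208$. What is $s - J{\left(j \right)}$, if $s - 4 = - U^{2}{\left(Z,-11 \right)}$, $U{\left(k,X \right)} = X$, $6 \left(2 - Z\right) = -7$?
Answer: $- \frac{24345}{208} \approx -117.04$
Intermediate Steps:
$Z = \frac{19}{6}$ ($Z = 2 - - \frac{7}{6} = 2 + \frac{7}{6} = \frac{19}{6} \approx 3.1667$)
$J{\left(n \right)} = - \frac{9}{n}$
$s = -117$ ($s = 4 - \left(-11\right)^{2} = 4 - 121 = -117$)
$s - J{\left(j \right)} = -117 - - \frac{9}{-208} = -117 - \left(-9\right) \left(- \frac{1}{208}\right) = -117 - \frac{9}{208} = - \frac{24345}{208}$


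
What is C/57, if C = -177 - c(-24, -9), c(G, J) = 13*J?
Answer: -20/19 ≈ -1.0526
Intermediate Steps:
C = -60 (C = -177 - 13*(-9) = -177 - 1*(-117) = -177 + 117 = -60)
C/57 = -60/57 = -60*1/57 = -20/19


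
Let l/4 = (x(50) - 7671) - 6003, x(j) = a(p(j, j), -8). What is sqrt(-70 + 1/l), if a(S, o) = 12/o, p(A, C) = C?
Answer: I*sqrt(23273518998)/18234 ≈ 8.3666*I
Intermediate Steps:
x(j) = -3/2 (x(j) = 12/(-8) = 12*(-1/8) = -3/2)
l = -54702 (l = 4*((-3/2 - 7671) - 6003) = 4*(-15345/2 - 6003) = 4*(-27351/2) = -54702)
sqrt(-70 + 1/l) = sqrt(-70 + 1/(-54702)) = sqrt(-70 - 1/54702) = sqrt(-3829141/54702) = I*sqrt(23273518998)/18234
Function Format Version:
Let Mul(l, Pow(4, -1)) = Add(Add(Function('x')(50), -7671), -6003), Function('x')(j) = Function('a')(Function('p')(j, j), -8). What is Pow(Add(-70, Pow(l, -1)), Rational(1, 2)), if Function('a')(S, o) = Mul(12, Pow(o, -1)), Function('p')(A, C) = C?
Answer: Mul(Rational(1, 18234), I, Pow(23273518998, Rational(1, 2))) ≈ Mul(8.3666, I)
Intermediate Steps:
Function('x')(j) = Rational(-3, 2) (Function('x')(j) = Mul(12, Pow(-8, -1)) = Mul(12, Rational(-1, 8)) = Rational(-3, 2))
l = -54702 (l = Mul(4, Add(Add(Rational(-3, 2), -7671), -6003)) = Mul(4, Add(Rational(-15345, 2), -6003)) = Mul(4, Rational(-27351, 2)) = -54702)
Pow(Add(-70, Pow(l, -1)), Rational(1, 2)) = Pow(Add(-70, Pow(-54702, -1)), Rational(1, 2)) = Pow(Add(-70, Rational(-1, 54702)), Rational(1, 2)) = Pow(Rational(-3829141, 54702), Rational(1, 2)) = Mul(Rational(1, 18234), I, Pow(23273518998, Rational(1, 2)))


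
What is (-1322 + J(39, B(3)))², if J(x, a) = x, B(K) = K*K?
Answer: 1646089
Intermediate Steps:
B(K) = K²
(-1322 + J(39, B(3)))² = (-1322 + 39)² = (-1283)² = 1646089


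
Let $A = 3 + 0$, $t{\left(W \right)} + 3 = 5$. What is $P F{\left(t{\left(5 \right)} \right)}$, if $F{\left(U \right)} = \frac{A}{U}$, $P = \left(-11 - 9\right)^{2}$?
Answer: $600$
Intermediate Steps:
$t{\left(W \right)} = 2$ ($t{\left(W \right)} = -3 + 5 = 2$)
$P = 400$ ($P = \left(-20\right)^{2} = 400$)
$A = 3$
$F{\left(U \right)} = \frac{3}{U}$
$P F{\left(t{\left(5 \right)} \right)} = 400 \cdot \frac{3}{2} = 600$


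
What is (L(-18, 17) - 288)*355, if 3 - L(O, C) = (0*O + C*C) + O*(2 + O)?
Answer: -306010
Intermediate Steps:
L(O, C) = 3 - C² - O*(2 + O) (L(O, C) = 3 - ((0*O + C*C) + O*(2 + O)) = 3 - ((0 + C²) + O*(2 + O)) = 3 - (C² + O*(2 + O)) = 3 + (-C² - O*(2 + O)) = 3 - C² - O*(2 + O))
(L(-18, 17) - 288)*355 = ((3 - 1*17² - 1*(-18)² - 2*(-18)) - 288)*355 = ((3 - 1*289 - 1*324 + 36) - 288)*355 = ((3 - 289 - 324 + 36) - 288)*355 = (-574 - 288)*355 = -862*355 = -306010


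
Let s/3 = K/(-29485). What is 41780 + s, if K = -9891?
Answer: 1231912973/29485 ≈ 41781.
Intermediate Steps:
s = 29673/29485 (s = 3*(-9891/(-29485)) = 3*(-9891*(-1/29485)) = 3*(9891/29485) = 29673/29485 ≈ 1.0064)
41780 + s = 41780 + 29673/29485 = 1231912973/29485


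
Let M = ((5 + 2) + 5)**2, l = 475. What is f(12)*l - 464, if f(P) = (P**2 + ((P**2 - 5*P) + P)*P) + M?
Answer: 683536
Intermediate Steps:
M = 144 (M = (7 + 5)**2 = 12**2 = 144)
f(P) = 144 + P**2 + P*(P**2 - 4*P) (f(P) = (P**2 + ((P**2 - 5*P) + P)*P) + 144 = (P**2 + (P**2 - 4*P)*P) + 144 = (P**2 + P*(P**2 - 4*P)) + 144 = 144 + P**2 + P*(P**2 - 4*P))
f(12)*l - 464 = (144 + 12**3 - 3*12**2)*475 - 464 = (144 + 1728 - 3*144)*475 - 464 = (144 + 1728 - 432)*475 - 464 = 1440*475 - 464 = 684000 - 464 = 683536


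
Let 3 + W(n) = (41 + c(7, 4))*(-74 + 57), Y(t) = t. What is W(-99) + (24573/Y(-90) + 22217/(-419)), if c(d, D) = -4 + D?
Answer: -12897539/12570 ≈ -1026.1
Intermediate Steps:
W(n) = -700 (W(n) = -3 + (41 + (-4 + 4))*(-74 + 57) = -3 + (41 + 0)*(-17) = -3 + 41*(-17) = -3 - 697 = -700)
W(-99) + (24573/Y(-90) + 22217/(-419)) = -700 + (24573/(-90) + 22217/(-419)) = -700 + (24573*(-1/90) + 22217*(-1/419)) = -700 + (-8191/30 - 22217/419) = -700 - 4098539/12570 = -12897539/12570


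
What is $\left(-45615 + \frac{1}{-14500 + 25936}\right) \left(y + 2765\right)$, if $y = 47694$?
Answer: $- \frac{26322095740801}{11436} \approx -2.3017 \cdot 10^{9}$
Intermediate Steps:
$\left(-45615 + \frac{1}{-14500 + 25936}\right) \left(y + 2765\right) = \left(-45615 + \frac{1}{-14500 + 25936}\right) \left(47694 + 2765\right) = \left(-45615 + \frac{1}{11436}\right) 50459 = \left(- \frac{521653139}{11436}\right) 50459 = - \frac{26322095740801}{11436}$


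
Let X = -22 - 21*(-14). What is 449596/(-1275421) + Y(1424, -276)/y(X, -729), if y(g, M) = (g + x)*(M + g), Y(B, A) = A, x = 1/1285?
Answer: -3398196260712/9701161688897 ≈ -0.35029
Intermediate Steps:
x = 1/1285 ≈ 0.00077821
X = 272 (X = -22 + 294 = 272)
y(g, M) = (1/1285 + g)*(M + g) (y(g, M) = (g + 1/1285)*(M + g) = (1/1285 + g)*(M + g))
449596/(-1275421) + Y(1424, -276)/y(X, -729) = 449596/(-1275421) - 276/(272² + (1/1285)*(-729) + (1/1285)*272 - 729*272) = 449596*(-1/1275421) - 276/(73984 - 729/1285 + 272/1285 - 198288) = -64228/182203 - 276/(-159731097/1285) = -64228/182203 - 276*(-1285/159731097) = -64228/182203 + 118220/53243699 = -3398196260712/9701161688897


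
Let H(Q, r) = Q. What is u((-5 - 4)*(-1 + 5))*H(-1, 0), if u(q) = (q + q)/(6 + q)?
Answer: -12/5 ≈ -2.4000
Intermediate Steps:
u(q) = 2*q/(6 + q) (u(q) = (2*q)/(6 + q) = 2*q/(6 + q))
u((-5 - 4)*(-1 + 5))*H(-1, 0) = (2*((-5 - 4)*(-1 + 5))/(6 + (-5 - 4)*(-1 + 5)))*(-1) = (2*(-9*4)/(6 - 9*4))*(-1) = (2*(-36)/(6 - 36))*(-1) = (2*(-36)/(-30))*(-1) = (2*(-36)*(-1/30))*(-1) = (12/5)*(-1) = -12/5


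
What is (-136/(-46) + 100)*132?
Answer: 312576/23 ≈ 13590.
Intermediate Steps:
(-136/(-46) + 100)*132 = (-136*(-1/46) + 100)*132 = (68/23 + 100)*132 = (2368/23)*132 = 312576/23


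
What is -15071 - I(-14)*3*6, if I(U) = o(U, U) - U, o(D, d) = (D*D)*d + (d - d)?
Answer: 34069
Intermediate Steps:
o(D, d) = d*D² (o(D, d) = D²*d + 0 = d*D² + 0 = d*D²)
I(U) = U³ - U (I(U) = U*U² - U = U³ - U)
-15071 - I(-14)*3*6 = -15071 - ((-14)³ - 1*(-14))*3*6 = -15071 - (-2744 + 14)*18 = -15071 - (-2730)*18 = -15071 - 1*(-49140) = -15071 + 49140 = 34069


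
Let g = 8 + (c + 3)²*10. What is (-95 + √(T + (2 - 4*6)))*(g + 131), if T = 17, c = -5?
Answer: -17005 + 179*I*√5 ≈ -17005.0 + 400.26*I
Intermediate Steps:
g = 48 (g = 8 + (-5 + 3)²*10 = 8 + (-2)²*10 = 8 + 4*10 = 8 + 40 = 48)
(-95 + √(T + (2 - 4*6)))*(g + 131) = (-95 + √(17 + (2 - 4*6)))*(48 + 131) = (-95 + √(17 + (2 - 24)))*179 = (-95 + √(17 - 22))*179 = (-95 + √(-5))*179 = (-95 + I*√5)*179 = -17005 + 179*I*√5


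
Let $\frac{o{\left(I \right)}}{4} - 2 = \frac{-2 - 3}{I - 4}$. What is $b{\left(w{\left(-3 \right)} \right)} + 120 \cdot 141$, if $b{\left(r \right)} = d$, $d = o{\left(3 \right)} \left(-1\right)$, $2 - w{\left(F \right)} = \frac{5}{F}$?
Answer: $16892$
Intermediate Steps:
$w{\left(F \right)} = 2 - \frac{5}{F}$
$o{\left(I \right)} = 8 - \frac{20}{-4 + I}$ ($o{\left(I \right)} = 8 + 4 \frac{-2 - 3}{I - 4} = 8 + 4 \left(- \frac{5}{-4 + I}\right) = 8 - \frac{20}{-4 + I}$)
$d = -28$ ($d = \frac{4 \left(-13 + 2 \cdot 3\right)}{-4 + 3} \left(-1\right) = \frac{4 \left(-13 + 6\right)}{-1} \left(-1\right) = 4 \left(-1\right) \left(-7\right) \left(-1\right) = 28 \left(-1\right) = -28$)
$b{\left(r \right)} = -28$
$b{\left(w{\left(-3 \right)} \right)} + 120 \cdot 141 = -28 + 120 \cdot 141 = -28 + 16920 = 16892$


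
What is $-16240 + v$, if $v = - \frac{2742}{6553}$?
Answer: $- \frac{106423462}{6553} \approx -16240.0$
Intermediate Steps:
$v = - \frac{2742}{6553}$ ($v = \left(-2742\right) \frac{1}{6553} = - \frac{2742}{6553} \approx -0.41843$)
$-16240 + v = -16240 - \frac{2742}{6553} = - \frac{106423462}{6553}$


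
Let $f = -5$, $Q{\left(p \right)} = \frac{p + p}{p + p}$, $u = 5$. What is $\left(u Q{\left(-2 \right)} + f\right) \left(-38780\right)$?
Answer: $0$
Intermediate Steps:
$Q{\left(p \right)} = 1$ ($Q{\left(p \right)} = \frac{2 p}{2 p} = 2 p \frac{1}{2 p} = 1$)
$\left(u Q{\left(-2 \right)} + f\right) \left(-38780\right) = \left(5 \cdot 1 - 5\right) \left(-38780\right) = \left(5 - 5\right) \left(-38780\right) = 0 \left(-38780\right) = 0$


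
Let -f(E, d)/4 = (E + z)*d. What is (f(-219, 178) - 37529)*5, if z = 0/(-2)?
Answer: 591995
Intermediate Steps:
z = 0 (z = 0*(-½) = 0)
f(E, d) = -4*E*d (f(E, d) = -4*(E + 0)*d = -4*E*d)
(f(-219, 178) - 37529)*5 = (-4*(-219)*178 - 37529)*5 = (155928 - 37529)*5 = 118399*5 = 591995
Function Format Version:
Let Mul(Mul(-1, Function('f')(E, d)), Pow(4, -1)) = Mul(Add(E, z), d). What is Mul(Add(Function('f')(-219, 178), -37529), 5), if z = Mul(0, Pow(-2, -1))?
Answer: 591995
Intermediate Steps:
z = 0 (z = Mul(0, Rational(-1, 2)) = 0)
Function('f')(E, d) = Mul(-4, E, d) (Function('f')(E, d) = Mul(-4, Mul(Add(E, 0), d)) = Mul(-4, Mul(E, d)) = Mul(-4, E, d))
Mul(Add(Function('f')(-219, 178), -37529), 5) = Mul(Add(Mul(-4, -219, 178), -37529), 5) = Mul(Add(155928, -37529), 5) = Mul(118399, 5) = 591995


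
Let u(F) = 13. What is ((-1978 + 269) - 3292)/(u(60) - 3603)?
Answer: 5001/3590 ≈ 1.3930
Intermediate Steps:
((-1978 + 269) - 3292)/(u(60) - 3603) = ((-1978 + 269) - 3292)/(13 - 3603) = (-1709 - 3292)/(-3590) = -5001*(-1/3590) = 5001/3590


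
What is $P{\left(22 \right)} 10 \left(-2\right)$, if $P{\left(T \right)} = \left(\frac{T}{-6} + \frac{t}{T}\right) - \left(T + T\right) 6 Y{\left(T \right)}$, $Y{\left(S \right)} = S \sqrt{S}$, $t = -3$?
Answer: $\frac{2510}{33} + 116160 \sqrt{22} \approx 5.4492 \cdot 10^{5}$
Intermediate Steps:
$Y{\left(S \right)} = S^{\frac{3}{2}}$
$P{\left(T \right)} = - 12 T^{\frac{5}{2}} - \frac{3}{T} - \frac{T}{6}$ ($P{\left(T \right)} = \left(\frac{T}{-6} - \frac{3}{T}\right) - \left(T + T\right) 6 T^{\frac{3}{2}} = \left(T \left(- \frac{1}{6}\right) - \frac{3}{T}\right) - 2 T 6 T^{\frac{3}{2}} = \left(- \frac{T}{6} - \frac{3}{T}\right) - 12 T T^{\frac{3}{2}} = \left(- \frac{3}{T} - \frac{T}{6}\right) - 12 T^{\frac{5}{2}} = - 12 T^{\frac{5}{2}} - \frac{3}{T} - \frac{T}{6}$)
$P{\left(22 \right)} 10 \left(-2\right) = \left(- 12 \cdot 22^{\frac{5}{2}} - \frac{3}{22} - \frac{11}{3}\right) 10 \left(-2\right) = \left(- 12 \cdot 484 \sqrt{22} - \frac{3}{22} - \frac{11}{3}\right) \left(-20\right) = \left(- 5808 \sqrt{22} - \frac{3}{22} - \frac{11}{3}\right) \left(-20\right) = \left(- \frac{251}{66} - 5808 \sqrt{22}\right) \left(-20\right) = \frac{2510}{33} + 116160 \sqrt{22}$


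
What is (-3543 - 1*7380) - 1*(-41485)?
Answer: 30562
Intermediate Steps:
(-3543 - 1*7380) - 1*(-41485) = (-3543 - 7380) + 41485 = -10923 + 41485 = 30562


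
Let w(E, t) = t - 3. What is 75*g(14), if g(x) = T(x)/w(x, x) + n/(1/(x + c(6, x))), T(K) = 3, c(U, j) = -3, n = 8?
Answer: 72825/11 ≈ 6620.5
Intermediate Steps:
w(E, t) = -3 + t
g(x) = -24 + 3/(-3 + x) + 8*x (g(x) = 3/(-3 + x) + 8/(1/(x - 3)) = 3/(-3 + x) + 8/(1/(-3 + x)) = 3/(-3 + x) + 8*(-3 + x) = 3/(-3 + x) + (-24 + 8*x) = -24 + 3/(-3 + x) + 8*x)
75*g(14) = 75*(-24 + 3/(-3 + 14) + 8*14) = 75*(-24 + 3/11 + 112) = 75*(971/11) = 72825/11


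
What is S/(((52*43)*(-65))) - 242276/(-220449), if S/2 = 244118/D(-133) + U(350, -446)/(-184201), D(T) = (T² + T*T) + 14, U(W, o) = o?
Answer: 1639559119966759967/1491977735108298048 ≈ 1.0989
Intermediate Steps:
D(T) = 14 + 2*T² (D(T) = (T² + T²) + 14 = 2*T² + 14 = 14 + 2*T²)
S = 3213040325/232830064 (S = 2*(244118/(14 + 2*(-133)²) - 446/(-184201)) = 2*(244118/(14 + 2*17689) - 446*(-1/184201)) = 2*(244118/(14 + 35378) + 446/184201) = 2*(244118/35392 + 446/184201) = 2*(244118*(1/35392) + 446/184201) = 2*(17437/2528 + 446/184201) = 2*(3213040325/465660128) = 3213040325/232830064 ≈ 13.800)
S/(((52*43)*(-65))) - 242276/(-220449) = 3213040325/(232830064*(((52*43)*(-65)))) - 242276/(-220449) = 3213040325/(232830064*((2236*(-65)))) - 242276*(-1/220449) = (3213040325/232830064)/(-145340) + 242276/220449 = (3213040325/232830064)*(-1/145340) + 242276/220449 = -642608065/6767904300352 + 242276/220449 = 1639559119966759967/1491977735108298048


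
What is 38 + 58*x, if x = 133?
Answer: 7752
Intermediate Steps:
38 + 58*x = 38 + 58*133 = 38 + 7714 = 7752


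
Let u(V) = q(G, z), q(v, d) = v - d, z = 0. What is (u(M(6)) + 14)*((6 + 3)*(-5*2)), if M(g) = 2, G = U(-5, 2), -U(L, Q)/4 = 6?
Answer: 900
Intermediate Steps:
U(L, Q) = -24 (U(L, Q) = -4*6 = -24)
G = -24
u(V) = -24 (u(V) = -24 - 1*0 = -24 + 0 = -24)
(u(M(6)) + 14)*((6 + 3)*(-5*2)) = (-24 + 14)*((6 + 3)*(-5*2)) = -90*(-10) = -10*(-90) = 900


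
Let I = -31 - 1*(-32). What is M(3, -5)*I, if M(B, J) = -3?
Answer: -3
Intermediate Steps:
I = 1 (I = -31 + 32 = 1)
M(3, -5)*I = -3*1 = -3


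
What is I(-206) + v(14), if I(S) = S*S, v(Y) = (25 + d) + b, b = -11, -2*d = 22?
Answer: 42439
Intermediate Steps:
d = -11 (d = -½*22 = -11)
v(Y) = 3 (v(Y) = (25 - 11) - 11 = 14 - 11 = 3)
I(S) = S²
I(-206) + v(14) = (-206)² + 3 = 42436 + 3 = 42439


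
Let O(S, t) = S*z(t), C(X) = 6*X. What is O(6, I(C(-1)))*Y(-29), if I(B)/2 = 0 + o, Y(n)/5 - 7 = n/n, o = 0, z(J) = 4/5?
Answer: 192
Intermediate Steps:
z(J) = ⅘ (z(J) = 4*(⅕) = ⅘)
Y(n) = 40 (Y(n) = 35 + 5*(n/n) = 35 + 5*1 = 35 + 5 = 40)
I(B) = 0 (I(B) = 2*(0 + 0) = 2*0 = 0)
O(S, t) = 4*S/5 (O(S, t) = S*(⅘) = 4*S/5)
O(6, I(C(-1)))*Y(-29) = ((⅘)*6)*40 = (24/5)*40 = 192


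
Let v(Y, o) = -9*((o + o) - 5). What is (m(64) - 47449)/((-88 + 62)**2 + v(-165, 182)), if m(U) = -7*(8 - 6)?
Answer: 47463/2555 ≈ 18.577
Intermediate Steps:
v(Y, o) = 45 - 18*o (v(Y, o) = -9*(2*o - 5) = -9*(-5 + 2*o) = 45 - 18*o)
m(U) = -14 (m(U) = -7*2 = -14)
(m(64) - 47449)/((-88 + 62)**2 + v(-165, 182)) = (-14 - 47449)/((-88 + 62)**2 + (45 - 18*182)) = -47463/((-26)**2 + (45 - 3276)) = -47463/(676 - 3231) = -47463/(-2555) = -47463*(-1/2555) = 47463/2555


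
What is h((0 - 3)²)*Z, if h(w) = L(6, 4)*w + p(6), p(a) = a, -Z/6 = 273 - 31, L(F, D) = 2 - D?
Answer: 17424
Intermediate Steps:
Z = -1452 (Z = -6*(273 - 31) = -6*242 = -1452)
h(w) = 6 - 2*w (h(w) = (2 - 1*4)*w + 6 = (2 - 4)*w + 6 = -2*w + 6 = 6 - 2*w)
h((0 - 3)²)*Z = (6 - 2*(0 - 3)²)*(-1452) = (6 - 2*(-3)²)*(-1452) = (6 - 2*9)*(-1452) = (6 - 18)*(-1452) = -12*(-1452) = 17424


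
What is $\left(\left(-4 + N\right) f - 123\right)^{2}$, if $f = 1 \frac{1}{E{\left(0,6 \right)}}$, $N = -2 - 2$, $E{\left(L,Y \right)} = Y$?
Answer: $\frac{139129}{9} \approx 15459.0$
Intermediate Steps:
$N = -4$ ($N = -2 - 2 = -4$)
$f = \frac{1}{6}$ ($f = 1 \cdot \frac{1}{6} = \frac{1}{6} \approx 0.16667$)
$\left(\left(-4 + N\right) f - 123\right)^{2} = \left(\left(-4 - 4\right) \frac{1}{6} - 123\right)^{2} = \left(\left(-8\right) \frac{1}{6} - 123\right)^{2} = \left(- \frac{4}{3} - 123\right)^{2} = \left(- \frac{373}{3}\right)^{2} = \frac{139129}{9}$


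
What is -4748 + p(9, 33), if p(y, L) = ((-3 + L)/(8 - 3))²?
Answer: -4712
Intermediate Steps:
p(y, L) = (-⅗ + L/5)² (p(y, L) = ((-3 + L)/5)² = ((-3 + L)*(⅕))² = (-⅗ + L/5)²)
-4748 + p(9, 33) = -4748 + (-3 + 33)²/25 = -4748 + (1/25)*30² = -4748 + (1/25)*900 = -4748 + 36 = -4712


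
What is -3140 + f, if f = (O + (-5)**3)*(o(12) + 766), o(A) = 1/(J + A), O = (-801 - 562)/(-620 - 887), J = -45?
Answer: -4883257664/49731 ≈ -98193.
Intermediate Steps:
O = 1363/1507 (O = -1363/(-1507) = -1363*(-1/1507) = 1363/1507 ≈ 0.90445)
o(A) = 1/(-45 + A)
f = -4727102324/49731 (f = (1363/1507 + (-5)**3)*(1/(-45 + 12) + 766) = (1363/1507 - 125)*(1/(-33) + 766) = -187012*(-1/33 + 766)/1507 = -187012/1507*25277/33 = -4727102324/49731 ≈ -95053.)
-3140 + f = -3140 - 4727102324/49731 = -4883257664/49731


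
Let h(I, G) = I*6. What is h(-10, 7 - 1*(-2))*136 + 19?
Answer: -8141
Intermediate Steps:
h(I, G) = 6*I
h(-10, 7 - 1*(-2))*136 + 19 = (6*(-10))*136 + 19 = -60*136 + 19 = -8160 + 19 = -8141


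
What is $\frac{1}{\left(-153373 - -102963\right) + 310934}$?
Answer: $\frac{1}{260524} \approx 3.8384 \cdot 10^{-6}$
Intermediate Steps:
$\frac{1}{\left(-153373 - -102963\right) + 310934} = \frac{1}{\left(-153373 + 102963\right) + 310934} = \frac{1}{-50410 + 310934} = \frac{1}{260524}$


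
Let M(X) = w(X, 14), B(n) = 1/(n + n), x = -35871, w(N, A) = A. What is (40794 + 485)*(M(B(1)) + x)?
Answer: -1480141103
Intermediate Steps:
B(n) = 1/(2*n)
M(X) = 14
(40794 + 485)*(M(B(1)) + x) = (40794 + 485)*(14 - 35871) = 41279*(-35857) = -1480141103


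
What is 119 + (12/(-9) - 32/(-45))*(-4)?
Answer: 5467/45 ≈ 121.49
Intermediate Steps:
119 + (12/(-9) - 32/(-45))*(-4) = 119 + (12*(-⅑) - 32*(-1/45))*(-4) = 119 + (-4/3 + 32/45)*(-4) = 119 - 28/45*(-4) = 119 + 112/45 = 5467/45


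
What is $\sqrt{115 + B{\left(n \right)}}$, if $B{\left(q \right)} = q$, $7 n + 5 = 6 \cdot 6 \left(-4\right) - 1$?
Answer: $\frac{\sqrt{4585}}{7} \approx 9.6732$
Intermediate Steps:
$n = - \frac{150}{7}$ ($n = - \frac{5}{7} + \frac{6 \cdot 6 \left(-4\right) - 1}{7} = - \frac{5}{7} + \frac{6 \left(-24\right) - 1}{7} = - \frac{5}{7} + \frac{-144 - 1}{7} = - \frac{5}{7} + \frac{1}{7} \left(-145\right) = - \frac{5}{7} - \frac{145}{7} = - \frac{150}{7} \approx -21.429$)
$\sqrt{115 + B{\left(n \right)}} = \sqrt{115 - \frac{150}{7}} = \sqrt{\frac{655}{7}} = \frac{\sqrt{4585}}{7}$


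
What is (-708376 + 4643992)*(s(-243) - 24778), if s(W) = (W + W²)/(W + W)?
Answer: -97992902784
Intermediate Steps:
s(W) = (W + W²)/(2*W) (s(W) = (W + W²)/((2*W)) = (W + W²)*(1/(2*W)) = (W + W²)/(2*W))
(-708376 + 4643992)*(s(-243) - 24778) = (-708376 + 4643992)*((½ + (½)*(-243)) - 24778) = 3935616*((½ - 243/2) - 24778) = 3935616*(-121 - 24778) = 3935616*(-24899) = -97992902784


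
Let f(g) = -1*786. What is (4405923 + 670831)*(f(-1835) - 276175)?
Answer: -1406062864594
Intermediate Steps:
f(g) = -786
(4405923 + 670831)*(f(-1835) - 276175) = (4405923 + 670831)*(-786 - 276175) = 5076754*(-276961) = -1406062864594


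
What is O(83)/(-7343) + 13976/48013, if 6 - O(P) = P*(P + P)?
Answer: 15588996/7195091 ≈ 2.1666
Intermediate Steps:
O(P) = 6 - 2*P**2 (O(P) = 6 - P*(P + P) = 6 - P*2*P = 6 - 2*P**2)
O(83)/(-7343) + 13976/48013 = (6 - 2*83**2)/(-7343) + 13976/48013 = (6 - 2*6889)*(-1/7343) + 13976*(1/48013) = (6 - 13778)*(-1/7343) + 13976/48013 = -13772*(-1/7343) + 13976/48013 = 13772/7343 + 13976/48013 = 15588996/7195091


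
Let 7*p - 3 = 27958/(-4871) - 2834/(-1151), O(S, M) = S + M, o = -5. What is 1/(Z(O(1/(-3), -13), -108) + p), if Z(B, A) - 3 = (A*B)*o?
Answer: -39245647/282452477140 ≈ -0.00013895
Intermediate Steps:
O(S, M) = M + S
Z(B, A) = 3 - 5*A*B (Z(B, A) = 3 + (A*B)*(-5) = 3 - 5*A*B)
p = -1555681/39245647 (p = 3/7 + (27958/(-4871) - 2834/(-1151))/7 = 3/7 + (27958*(-1/4871) - 2834*(-1/1151))/7 = 3/7 + (-27958/4871 + 2834/1151)/7 = 3/7 + (⅐)*(-18375244/5606521) = 3/7 - 18375244/39245647 = -1555681/39245647 ≈ -0.039640)
1/(Z(O(1/(-3), -13), -108) + p) = 1/((3 - 5*(-108)*(-13 + 1/(-3))) - 1555681/39245647) = 1/((3 - 5*(-108)*(-13 - ⅓)) - 1555681/39245647) = 1/((3 - 5*(-108)*(-40/3)) - 1555681/39245647) = 1/((3 - 7200) - 1555681/39245647) = 1/(-7197 - 1555681/39245647) = 1/(-282452477140/39245647) = -39245647/282452477140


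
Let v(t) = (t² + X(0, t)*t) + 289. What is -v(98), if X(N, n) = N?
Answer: -9893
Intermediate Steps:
v(t) = 289 + t² (v(t) = (t² + 0*t) + 289 = (t² + 0) + 289 = t² + 289 = 289 + t²)
-v(98) = -(289 + 98²) = -(289 + 9604) = -1*9893 = -9893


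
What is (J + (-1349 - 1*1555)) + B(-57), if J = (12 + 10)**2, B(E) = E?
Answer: -2477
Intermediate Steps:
J = 484 (J = 22**2 = 484)
(J + (-1349 - 1*1555)) + B(-57) = (484 + (-1349 - 1*1555)) - 57 = (484 + (-1349 - 1555)) - 57 = (484 - 2904) - 57 = -2420 - 57 = -2477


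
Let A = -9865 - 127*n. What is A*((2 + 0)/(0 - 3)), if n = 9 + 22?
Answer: 27604/3 ≈ 9201.3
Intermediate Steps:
n = 31
A = -13802 (A = -9865 - 127*31 = -9865 - 1*3937 = -9865 - 3937 = -13802)
A*((2 + 0)/(0 - 3)) = -13802*(2 + 0)/(0 - 3) = -27604/(-3) = -27604*(-1)/3 = -13802*(-⅔) = 27604/3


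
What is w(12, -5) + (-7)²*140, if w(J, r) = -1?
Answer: 6859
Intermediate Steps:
w(12, -5) + (-7)²*140 = -1 + (-7)²*140 = -1 + 49*140 = -1 + 6860 = 6859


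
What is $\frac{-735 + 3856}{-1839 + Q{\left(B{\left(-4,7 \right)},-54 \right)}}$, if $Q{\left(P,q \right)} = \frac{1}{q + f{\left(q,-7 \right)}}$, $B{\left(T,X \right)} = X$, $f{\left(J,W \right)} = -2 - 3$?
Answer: $- \frac{184139}{108502} \approx -1.6971$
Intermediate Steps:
$f{\left(J,W \right)} = -5$
$Q{\left(P,q \right)} = \frac{1}{-5 + q}$ ($Q{\left(P,q \right)} = \frac{1}{q - 5} = \frac{1}{-5 + q}$)
$\frac{-735 + 3856}{-1839 + Q{\left(B{\left(-4,7 \right)},-54 \right)}} = \frac{-735 + 3856}{-1839 + \frac{1}{-5 - 54}} = \frac{3121}{-1839 + \frac{1}{-59}} = \frac{3121}{-1839 - \frac{1}{59}} = \frac{3121}{- \frac{108502}{59}} = 3121 \left(- \frac{59}{108502}\right) = - \frac{184139}{108502}$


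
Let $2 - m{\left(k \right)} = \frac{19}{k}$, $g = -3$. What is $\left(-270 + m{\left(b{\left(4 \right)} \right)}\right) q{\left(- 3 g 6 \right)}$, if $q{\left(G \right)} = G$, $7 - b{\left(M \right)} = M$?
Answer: $-14814$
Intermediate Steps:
$b{\left(M \right)} = 7 - M$
$m{\left(k \right)} = 2 - \frac{19}{k}$
$\left(-270 + m{\left(b{\left(4 \right)} \right)}\right) q{\left(- 3 g 6 \right)} = \left(-270 + \left(2 - \frac{19}{7 - 4}\right)\right) \left(-3\right) \left(-3\right) 6 = \left(-270 + \left(2 - \frac{19}{7 - 4}\right)\right) 9 \cdot 6 = \left(-270 + \left(2 - \frac{19}{3}\right)\right) 54 = \left(-270 - \frac{13}{3}\right) 54 = \left(- \frac{823}{3}\right) 54 = -14814$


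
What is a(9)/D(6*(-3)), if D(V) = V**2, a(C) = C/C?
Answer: 1/324 ≈ 0.0030864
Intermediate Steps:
a(C) = 1
a(9)/D(6*(-3)) = 1/(6*(-3))**2 = 1/(-18)**2 = 1/324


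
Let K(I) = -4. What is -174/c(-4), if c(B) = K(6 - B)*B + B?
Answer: -29/2 ≈ -14.500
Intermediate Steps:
c(B) = -3*B (c(B) = -4*B + B = -3*B)
-174/c(-4) = -174/((-3*(-4))) = -174/12 = -174*1/12 = -29/2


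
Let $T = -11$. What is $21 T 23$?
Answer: $-5313$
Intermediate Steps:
$21 T 23 = 21 \left(-11\right) 23 = \left(-231\right) 23 = -5313$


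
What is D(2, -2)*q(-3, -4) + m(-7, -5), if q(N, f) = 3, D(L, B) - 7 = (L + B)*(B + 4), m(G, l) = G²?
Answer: 70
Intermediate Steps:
D(L, B) = 7 + (4 + B)*(B + L) (D(L, B) = 7 + (L + B)*(B + 4) = 7 + (B + L)*(4 + B) = 7 + (4 + B)*(B + L))
D(2, -2)*q(-3, -4) + m(-7, -5) = (7 + (-2)² + 4*(-2) + 4*2 - 2*2)*3 + (-7)² = (7 + 4 - 8 + 8 - 4)*3 + 49 = 7*3 + 49 = 21 + 49 = 70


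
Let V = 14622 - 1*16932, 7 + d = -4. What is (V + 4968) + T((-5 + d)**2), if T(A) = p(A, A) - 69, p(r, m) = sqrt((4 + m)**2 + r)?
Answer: 2589 + 4*sqrt(4241) ≈ 2849.5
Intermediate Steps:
d = -11 (d = -7 - 4 = -11)
p(r, m) = sqrt(r + (4 + m)**2)
T(A) = -69 + sqrt(A + (4 + A)**2) (T(A) = sqrt(A + (4 + A)**2) - 69 = -69 + sqrt(A + (4 + A)**2))
V = -2310 (V = 14622 - 16932 = -2310)
(V + 4968) + T((-5 + d)**2) = (-2310 + 4968) + (-69 + sqrt((-5 - 11)**2 + (4 + (-5 - 11)**2)**2)) = 2658 + (-69 + sqrt((-16)**2 + (4 + (-16)**2)**2)) = 2658 + (-69 + sqrt(256 + (4 + 256)**2)) = 2658 + (-69 + sqrt(256 + 260**2)) = 2658 + (-69 + sqrt(256 + 67600)) = 2658 + (-69 + sqrt(67856)) = 2658 + (-69 + 4*sqrt(4241)) = 2589 + 4*sqrt(4241)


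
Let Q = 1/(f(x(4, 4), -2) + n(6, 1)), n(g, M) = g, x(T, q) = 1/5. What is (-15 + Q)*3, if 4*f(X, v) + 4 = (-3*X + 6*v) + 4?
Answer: -835/19 ≈ -43.947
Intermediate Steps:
x(T, q) = 1/5
f(X, v) = -3*X/4 + 3*v/2 (f(X, v) = -1 + ((-3*X + 6*v) + 4)/4 = -1 + (4 - 3*X + 6*v)/4 = -1 + (1 - 3*X/4 + 3*v/2) = -3*X/4 + 3*v/2)
Q = 20/57 (Q = 1/((-3/4*1/5 + (3/2)*(-2)) + 6) = 1/((-3/20 - 3) + 6) = 1/(-63/20 + 6) = 1/(57/20) = 20/57 ≈ 0.35088)
(-15 + Q)*3 = (-15 + 20/57)*3 = -835/57*3 = -835/19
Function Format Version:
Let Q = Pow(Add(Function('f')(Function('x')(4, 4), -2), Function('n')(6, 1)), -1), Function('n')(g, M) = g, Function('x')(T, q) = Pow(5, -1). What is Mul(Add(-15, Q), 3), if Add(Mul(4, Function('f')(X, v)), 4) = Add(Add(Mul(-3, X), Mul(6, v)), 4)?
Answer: Rational(-835, 19) ≈ -43.947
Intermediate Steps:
Function('x')(T, q) = Rational(1, 5)
Function('f')(X, v) = Add(Mul(Rational(-3, 4), X), Mul(Rational(3, 2), v)) (Function('f')(X, v) = Add(-1, Mul(Rational(1, 4), Add(Add(Mul(-3, X), Mul(6, v)), 4))) = Add(-1, Mul(Rational(1, 4), Add(4, Mul(-3, X), Mul(6, v)))) = Add(-1, Add(1, Mul(Rational(-3, 4), X), Mul(Rational(3, 2), v))) = Add(Mul(Rational(-3, 4), X), Mul(Rational(3, 2), v)))
Q = Rational(20, 57) (Q = Pow(Add(Add(Mul(Rational(-3, 4), Rational(1, 5)), Mul(Rational(3, 2), -2)), 6), -1) = Pow(Add(Add(Rational(-3, 20), -3), 6), -1) = Pow(Add(Rational(-63, 20), 6), -1) = Pow(Rational(57, 20), -1) = Rational(20, 57) ≈ 0.35088)
Mul(Add(-15, Q), 3) = Mul(Add(-15, Rational(20, 57)), 3) = Mul(Rational(-835, 57), 3) = Rational(-835, 19)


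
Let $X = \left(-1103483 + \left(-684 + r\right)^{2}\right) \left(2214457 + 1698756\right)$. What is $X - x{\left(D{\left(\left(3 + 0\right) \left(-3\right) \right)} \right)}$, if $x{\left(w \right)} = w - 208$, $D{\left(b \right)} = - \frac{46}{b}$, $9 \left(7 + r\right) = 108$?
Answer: $- \frac{22626111473488}{9} \approx -2.514 \cdot 10^{12}$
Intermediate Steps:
$r = 5$ ($r = -7 + \frac{1}{9} \cdot 108 = -7 + 12 = 5$)
$x{\left(w \right)} = -208 + w$
$X = -2514012386146$ ($X = \left(-1103483 + \left(-684 + 5\right)^{2}\right) \left(2214457 + 1698756\right) = \left(-1103483 + \left(-679\right)^{2}\right) 3913213 = \left(-1103483 + 461041\right) 3913213 = \left(-642442\right) 3913213 = -2514012386146$)
$X - x{\left(D{\left(\left(3 + 0\right) \left(-3\right) \right)} \right)} = -2514012386146 - \left(-208 - \frac{46}{\left(3 + 0\right) \left(-3\right)}\right) = -2514012386146 - \left(-208 - \frac{46}{3 \left(-3\right)}\right) = -2514012386146 - \left(-208 - \frac{46}{-9}\right) = -2514012386146 - \left(-208 - - \frac{46}{9}\right) = -2514012386146 - \left(-208 + \frac{46}{9}\right) = -2514012386146 - - \frac{1826}{9} = -2514012386146 + \frac{1826}{9} = - \frac{22626111473488}{9}$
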